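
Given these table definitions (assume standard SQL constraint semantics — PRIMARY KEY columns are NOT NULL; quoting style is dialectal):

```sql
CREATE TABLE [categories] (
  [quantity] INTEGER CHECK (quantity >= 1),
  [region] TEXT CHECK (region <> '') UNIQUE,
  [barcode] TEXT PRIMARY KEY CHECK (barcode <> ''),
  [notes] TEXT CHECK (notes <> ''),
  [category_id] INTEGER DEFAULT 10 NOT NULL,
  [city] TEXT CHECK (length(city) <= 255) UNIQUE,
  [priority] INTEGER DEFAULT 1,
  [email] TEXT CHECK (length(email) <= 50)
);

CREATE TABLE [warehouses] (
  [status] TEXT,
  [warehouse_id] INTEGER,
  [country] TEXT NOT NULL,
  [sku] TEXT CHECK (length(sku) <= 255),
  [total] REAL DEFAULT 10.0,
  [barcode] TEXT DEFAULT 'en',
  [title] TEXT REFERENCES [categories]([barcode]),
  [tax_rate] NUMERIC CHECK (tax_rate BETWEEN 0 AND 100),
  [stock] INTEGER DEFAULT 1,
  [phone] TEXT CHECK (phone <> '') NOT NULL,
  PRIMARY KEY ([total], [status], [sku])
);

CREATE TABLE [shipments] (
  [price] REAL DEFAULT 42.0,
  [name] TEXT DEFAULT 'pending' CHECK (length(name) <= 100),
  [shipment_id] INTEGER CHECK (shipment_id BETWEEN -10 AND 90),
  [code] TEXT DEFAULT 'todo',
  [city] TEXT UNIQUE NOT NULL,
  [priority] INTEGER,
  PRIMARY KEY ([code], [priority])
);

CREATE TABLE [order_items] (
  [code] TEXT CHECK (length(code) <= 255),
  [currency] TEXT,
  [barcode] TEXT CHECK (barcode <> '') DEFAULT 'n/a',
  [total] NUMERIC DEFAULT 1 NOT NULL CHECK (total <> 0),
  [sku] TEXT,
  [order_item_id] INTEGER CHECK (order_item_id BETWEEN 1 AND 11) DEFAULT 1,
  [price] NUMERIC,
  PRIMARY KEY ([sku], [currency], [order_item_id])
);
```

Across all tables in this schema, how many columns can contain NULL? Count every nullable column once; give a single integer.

categories: 6 nullable (quantity, region, notes, city, priority, email — PK (barcode) and explicit NOT NULL columns excluded).
warehouses: 5 nullable (warehouse_id, barcode, title, tax_rate, stock — PK (total, status, sku) and explicit NOT NULL columns excluded).
shipments: 3 nullable (price, name, shipment_id — PK (code, priority) and explicit NOT NULL columns excluded).
order_items: 3 nullable (code, barcode, price — PK (sku, currency, order_item_id) and explicit NOT NULL columns excluded).
Total: 6 + 5 + 3 + 3 = 17.

17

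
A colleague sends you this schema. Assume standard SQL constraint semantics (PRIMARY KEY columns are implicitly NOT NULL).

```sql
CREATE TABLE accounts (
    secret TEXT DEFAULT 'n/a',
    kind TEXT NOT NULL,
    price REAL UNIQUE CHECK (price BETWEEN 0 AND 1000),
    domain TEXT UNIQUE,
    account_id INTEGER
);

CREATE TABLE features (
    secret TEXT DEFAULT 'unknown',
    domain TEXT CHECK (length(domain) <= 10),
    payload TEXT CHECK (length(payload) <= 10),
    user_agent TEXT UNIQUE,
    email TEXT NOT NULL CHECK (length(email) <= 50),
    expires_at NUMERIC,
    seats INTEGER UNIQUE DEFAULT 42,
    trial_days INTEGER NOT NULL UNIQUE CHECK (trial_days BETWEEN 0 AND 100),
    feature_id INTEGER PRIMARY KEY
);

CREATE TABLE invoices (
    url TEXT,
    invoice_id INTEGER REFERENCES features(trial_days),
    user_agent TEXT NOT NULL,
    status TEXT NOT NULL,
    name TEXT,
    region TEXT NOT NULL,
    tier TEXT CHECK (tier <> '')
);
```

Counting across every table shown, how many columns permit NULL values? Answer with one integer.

14

accounts: 4 nullable (secret, price, domain, account_id — PK none and explicit NOT NULL columns excluded).
features: 6 nullable (secret, domain, payload, user_agent, expires_at, seats — PK (feature_id) and explicit NOT NULL columns excluded).
invoices: 4 nullable (url, invoice_id, name, tier — PK none and explicit NOT NULL columns excluded).
Total: 4 + 6 + 4 = 14.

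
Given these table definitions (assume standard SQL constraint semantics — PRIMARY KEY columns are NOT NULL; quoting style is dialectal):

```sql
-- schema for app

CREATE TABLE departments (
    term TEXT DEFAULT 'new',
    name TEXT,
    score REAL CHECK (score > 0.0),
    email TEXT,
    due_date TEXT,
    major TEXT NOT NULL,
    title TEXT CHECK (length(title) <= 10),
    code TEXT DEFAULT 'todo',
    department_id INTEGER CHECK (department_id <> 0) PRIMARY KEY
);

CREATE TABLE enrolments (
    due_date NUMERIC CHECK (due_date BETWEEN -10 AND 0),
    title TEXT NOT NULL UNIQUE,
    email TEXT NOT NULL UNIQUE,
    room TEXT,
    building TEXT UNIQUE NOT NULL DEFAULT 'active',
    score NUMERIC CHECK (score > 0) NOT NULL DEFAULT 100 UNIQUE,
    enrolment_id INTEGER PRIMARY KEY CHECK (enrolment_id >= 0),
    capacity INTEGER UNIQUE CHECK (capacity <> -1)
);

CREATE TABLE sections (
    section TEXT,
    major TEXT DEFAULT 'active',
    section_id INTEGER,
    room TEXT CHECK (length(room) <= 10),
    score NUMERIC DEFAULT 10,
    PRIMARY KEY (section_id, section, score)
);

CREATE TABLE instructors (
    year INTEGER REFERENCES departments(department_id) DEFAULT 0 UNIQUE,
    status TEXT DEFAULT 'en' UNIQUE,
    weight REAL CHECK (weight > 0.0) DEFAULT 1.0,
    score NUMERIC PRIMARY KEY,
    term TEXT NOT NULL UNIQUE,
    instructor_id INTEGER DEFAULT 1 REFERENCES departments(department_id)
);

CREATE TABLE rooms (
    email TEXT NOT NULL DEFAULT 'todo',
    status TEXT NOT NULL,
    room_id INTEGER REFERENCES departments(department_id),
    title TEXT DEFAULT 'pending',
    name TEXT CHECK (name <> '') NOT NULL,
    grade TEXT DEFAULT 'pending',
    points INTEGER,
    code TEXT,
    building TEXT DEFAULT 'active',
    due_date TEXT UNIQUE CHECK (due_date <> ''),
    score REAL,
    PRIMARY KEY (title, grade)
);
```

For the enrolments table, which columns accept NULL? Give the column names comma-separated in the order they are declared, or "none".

- due_date: CHECK does not forbid NULL (a CHECK constraint passes when its expression is NULL) → nullable.
- title: declared NOT NULL → not nullable.
- email: declared NOT NULL → not nullable.
- room: no NOT NULL constraint applies → nullable.
- building: declared NOT NULL → not nullable.
- score: declared NOT NULL → not nullable.
- enrolment_id: part of the PRIMARY KEY, which implies NOT NULL → not nullable.
- capacity: CHECK does not forbid NULL (a CHECK constraint passes when its expression is NULL) → nullable.

due_date, room, capacity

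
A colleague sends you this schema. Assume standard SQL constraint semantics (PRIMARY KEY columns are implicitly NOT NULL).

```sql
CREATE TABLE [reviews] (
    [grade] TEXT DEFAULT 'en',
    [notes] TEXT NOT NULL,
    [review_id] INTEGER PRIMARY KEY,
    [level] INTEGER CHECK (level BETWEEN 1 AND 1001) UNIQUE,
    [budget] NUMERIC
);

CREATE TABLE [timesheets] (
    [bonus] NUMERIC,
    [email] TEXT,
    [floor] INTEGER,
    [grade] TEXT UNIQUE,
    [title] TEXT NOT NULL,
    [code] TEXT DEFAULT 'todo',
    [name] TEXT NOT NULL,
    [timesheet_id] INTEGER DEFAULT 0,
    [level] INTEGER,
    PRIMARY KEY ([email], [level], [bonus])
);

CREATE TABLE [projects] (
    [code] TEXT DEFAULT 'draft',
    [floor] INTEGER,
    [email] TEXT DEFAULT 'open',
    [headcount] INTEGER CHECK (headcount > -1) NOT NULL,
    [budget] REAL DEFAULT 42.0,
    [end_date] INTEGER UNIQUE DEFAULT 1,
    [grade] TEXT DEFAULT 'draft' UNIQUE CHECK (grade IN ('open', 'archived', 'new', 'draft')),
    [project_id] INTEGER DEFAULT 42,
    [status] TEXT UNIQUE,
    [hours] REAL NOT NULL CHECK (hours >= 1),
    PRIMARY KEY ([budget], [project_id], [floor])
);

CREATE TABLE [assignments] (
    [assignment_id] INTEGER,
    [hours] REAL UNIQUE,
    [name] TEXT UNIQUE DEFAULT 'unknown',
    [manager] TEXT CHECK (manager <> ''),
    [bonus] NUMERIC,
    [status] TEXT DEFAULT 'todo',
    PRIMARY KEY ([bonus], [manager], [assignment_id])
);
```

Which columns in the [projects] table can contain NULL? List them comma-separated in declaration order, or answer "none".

code, email, end_date, grade, status

- code: DEFAULT only fills an omitted column; an explicit NULL is still allowed → nullable.
- floor: part of the PRIMARY KEY, which implies NOT NULL → not nullable.
- email: DEFAULT only fills an omitted column; an explicit NULL is still allowed → nullable.
- headcount: declared NOT NULL → not nullable.
- budget: part of the PRIMARY KEY, which implies NOT NULL → not nullable.
- end_date: UNIQUE does not imply NOT NULL → nullable.
- grade: CHECK does not forbid NULL (a CHECK constraint passes when its expression is NULL) → nullable.
- project_id: part of the PRIMARY KEY, which implies NOT NULL → not nullable.
- status: UNIQUE does not imply NOT NULL → nullable.
- hours: declared NOT NULL → not nullable.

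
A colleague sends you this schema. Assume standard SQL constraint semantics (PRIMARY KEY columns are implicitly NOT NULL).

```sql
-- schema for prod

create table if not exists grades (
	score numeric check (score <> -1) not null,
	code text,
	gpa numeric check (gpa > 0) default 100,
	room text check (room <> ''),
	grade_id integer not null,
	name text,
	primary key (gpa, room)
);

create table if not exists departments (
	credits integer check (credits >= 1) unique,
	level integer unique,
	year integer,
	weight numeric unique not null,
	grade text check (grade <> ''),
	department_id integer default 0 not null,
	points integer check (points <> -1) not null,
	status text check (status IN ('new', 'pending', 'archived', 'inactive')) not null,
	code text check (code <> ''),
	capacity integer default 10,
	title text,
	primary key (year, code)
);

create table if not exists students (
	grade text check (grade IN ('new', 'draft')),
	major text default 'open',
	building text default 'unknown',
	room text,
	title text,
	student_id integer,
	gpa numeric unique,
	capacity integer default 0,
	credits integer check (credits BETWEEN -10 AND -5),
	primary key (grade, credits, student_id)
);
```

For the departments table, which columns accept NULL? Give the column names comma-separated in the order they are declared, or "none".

credits, level, grade, capacity, title

- credits: CHECK does not forbid NULL (a CHECK constraint passes when its expression is NULL) → nullable.
- level: UNIQUE does not imply NOT NULL → nullable.
- year: part of the PRIMARY KEY, which implies NOT NULL → not nullable.
- weight: declared NOT NULL → not nullable.
- grade: CHECK does not forbid NULL (a CHECK constraint passes when its expression is NULL) → nullable.
- department_id: declared NOT NULL → not nullable.
- points: declared NOT NULL → not nullable.
- status: declared NOT NULL → not nullable.
- code: part of the PRIMARY KEY, which implies NOT NULL → not nullable.
- capacity: DEFAULT only fills an omitted column; an explicit NULL is still allowed → nullable.
- title: no NOT NULL constraint applies → nullable.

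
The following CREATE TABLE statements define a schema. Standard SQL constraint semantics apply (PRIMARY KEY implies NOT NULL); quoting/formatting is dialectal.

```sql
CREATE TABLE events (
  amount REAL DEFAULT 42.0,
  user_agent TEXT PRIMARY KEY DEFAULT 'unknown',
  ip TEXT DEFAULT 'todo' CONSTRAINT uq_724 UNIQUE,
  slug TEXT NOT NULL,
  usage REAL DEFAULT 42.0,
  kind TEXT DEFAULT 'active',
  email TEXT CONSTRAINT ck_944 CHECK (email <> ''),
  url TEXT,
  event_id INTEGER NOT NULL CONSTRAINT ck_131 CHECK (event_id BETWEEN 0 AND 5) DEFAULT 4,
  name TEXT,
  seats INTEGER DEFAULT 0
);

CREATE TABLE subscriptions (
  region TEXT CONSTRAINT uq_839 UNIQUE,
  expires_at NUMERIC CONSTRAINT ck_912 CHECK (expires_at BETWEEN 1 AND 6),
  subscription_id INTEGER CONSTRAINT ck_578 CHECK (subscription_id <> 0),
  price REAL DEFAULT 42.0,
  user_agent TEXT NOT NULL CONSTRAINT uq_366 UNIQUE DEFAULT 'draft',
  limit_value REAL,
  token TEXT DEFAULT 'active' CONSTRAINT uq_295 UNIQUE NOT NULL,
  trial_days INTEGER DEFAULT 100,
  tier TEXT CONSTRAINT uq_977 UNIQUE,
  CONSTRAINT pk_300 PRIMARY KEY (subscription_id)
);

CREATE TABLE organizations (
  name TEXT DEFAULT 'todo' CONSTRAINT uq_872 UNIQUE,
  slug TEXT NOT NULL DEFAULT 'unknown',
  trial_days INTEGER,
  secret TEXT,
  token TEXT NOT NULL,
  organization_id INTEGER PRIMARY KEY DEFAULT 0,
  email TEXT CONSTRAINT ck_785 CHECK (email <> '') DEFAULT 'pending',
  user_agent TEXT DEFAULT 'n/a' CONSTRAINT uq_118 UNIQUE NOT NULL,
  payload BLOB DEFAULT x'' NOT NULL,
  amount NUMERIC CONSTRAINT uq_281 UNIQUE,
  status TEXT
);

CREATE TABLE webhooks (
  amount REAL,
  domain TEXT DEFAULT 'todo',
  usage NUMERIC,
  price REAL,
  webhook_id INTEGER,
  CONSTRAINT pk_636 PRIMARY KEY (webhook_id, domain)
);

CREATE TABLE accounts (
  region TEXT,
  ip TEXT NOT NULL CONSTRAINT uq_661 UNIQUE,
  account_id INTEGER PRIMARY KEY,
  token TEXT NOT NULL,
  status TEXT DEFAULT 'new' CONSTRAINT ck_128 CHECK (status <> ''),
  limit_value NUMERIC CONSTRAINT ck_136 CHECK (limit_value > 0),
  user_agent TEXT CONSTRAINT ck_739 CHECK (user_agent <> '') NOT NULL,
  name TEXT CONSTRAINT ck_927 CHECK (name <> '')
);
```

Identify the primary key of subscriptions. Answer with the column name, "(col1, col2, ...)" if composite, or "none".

subscription_id is declared PRIMARY KEY as a table-level PRIMARY KEY clause.

subscription_id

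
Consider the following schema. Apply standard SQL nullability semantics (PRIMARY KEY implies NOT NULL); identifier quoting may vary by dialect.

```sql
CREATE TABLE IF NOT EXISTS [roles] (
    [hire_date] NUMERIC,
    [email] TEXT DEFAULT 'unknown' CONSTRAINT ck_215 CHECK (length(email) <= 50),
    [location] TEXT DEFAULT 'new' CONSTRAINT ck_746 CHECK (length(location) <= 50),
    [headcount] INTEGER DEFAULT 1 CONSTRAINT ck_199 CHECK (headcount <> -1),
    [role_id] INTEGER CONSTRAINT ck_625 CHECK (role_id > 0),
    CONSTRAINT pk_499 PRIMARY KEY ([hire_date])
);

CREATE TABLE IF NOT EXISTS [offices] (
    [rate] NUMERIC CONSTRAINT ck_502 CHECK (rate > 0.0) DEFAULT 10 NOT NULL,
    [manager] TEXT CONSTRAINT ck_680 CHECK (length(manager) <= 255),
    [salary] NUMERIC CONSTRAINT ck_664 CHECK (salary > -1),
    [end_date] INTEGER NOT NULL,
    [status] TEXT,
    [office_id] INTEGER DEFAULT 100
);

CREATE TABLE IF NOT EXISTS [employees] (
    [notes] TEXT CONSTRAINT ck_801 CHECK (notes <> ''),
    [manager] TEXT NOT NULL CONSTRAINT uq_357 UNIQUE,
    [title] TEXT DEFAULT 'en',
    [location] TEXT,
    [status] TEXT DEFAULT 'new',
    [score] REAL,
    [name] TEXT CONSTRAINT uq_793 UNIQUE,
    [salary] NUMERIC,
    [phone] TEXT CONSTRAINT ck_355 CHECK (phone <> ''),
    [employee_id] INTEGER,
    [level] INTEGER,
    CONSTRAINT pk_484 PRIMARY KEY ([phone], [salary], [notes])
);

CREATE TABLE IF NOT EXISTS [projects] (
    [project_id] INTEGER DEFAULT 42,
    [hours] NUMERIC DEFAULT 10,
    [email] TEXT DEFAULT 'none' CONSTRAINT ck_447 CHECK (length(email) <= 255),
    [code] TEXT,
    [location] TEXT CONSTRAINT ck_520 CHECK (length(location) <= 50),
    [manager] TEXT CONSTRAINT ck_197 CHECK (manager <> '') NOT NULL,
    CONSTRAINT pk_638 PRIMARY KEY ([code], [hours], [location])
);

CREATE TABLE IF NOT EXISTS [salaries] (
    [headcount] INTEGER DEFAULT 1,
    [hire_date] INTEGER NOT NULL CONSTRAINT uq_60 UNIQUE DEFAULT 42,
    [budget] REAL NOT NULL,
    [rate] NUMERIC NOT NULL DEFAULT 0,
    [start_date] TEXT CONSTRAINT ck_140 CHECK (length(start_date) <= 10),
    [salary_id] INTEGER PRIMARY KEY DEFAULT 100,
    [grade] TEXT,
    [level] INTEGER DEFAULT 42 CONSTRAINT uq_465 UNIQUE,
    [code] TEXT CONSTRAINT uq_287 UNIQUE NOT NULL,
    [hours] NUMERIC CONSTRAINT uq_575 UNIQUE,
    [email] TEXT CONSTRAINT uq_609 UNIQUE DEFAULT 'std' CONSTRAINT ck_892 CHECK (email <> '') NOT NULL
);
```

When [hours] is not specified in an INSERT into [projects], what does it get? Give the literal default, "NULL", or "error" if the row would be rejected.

10

hours has an explicit DEFAULT 10.
When the column is omitted from an INSERT, that default is used.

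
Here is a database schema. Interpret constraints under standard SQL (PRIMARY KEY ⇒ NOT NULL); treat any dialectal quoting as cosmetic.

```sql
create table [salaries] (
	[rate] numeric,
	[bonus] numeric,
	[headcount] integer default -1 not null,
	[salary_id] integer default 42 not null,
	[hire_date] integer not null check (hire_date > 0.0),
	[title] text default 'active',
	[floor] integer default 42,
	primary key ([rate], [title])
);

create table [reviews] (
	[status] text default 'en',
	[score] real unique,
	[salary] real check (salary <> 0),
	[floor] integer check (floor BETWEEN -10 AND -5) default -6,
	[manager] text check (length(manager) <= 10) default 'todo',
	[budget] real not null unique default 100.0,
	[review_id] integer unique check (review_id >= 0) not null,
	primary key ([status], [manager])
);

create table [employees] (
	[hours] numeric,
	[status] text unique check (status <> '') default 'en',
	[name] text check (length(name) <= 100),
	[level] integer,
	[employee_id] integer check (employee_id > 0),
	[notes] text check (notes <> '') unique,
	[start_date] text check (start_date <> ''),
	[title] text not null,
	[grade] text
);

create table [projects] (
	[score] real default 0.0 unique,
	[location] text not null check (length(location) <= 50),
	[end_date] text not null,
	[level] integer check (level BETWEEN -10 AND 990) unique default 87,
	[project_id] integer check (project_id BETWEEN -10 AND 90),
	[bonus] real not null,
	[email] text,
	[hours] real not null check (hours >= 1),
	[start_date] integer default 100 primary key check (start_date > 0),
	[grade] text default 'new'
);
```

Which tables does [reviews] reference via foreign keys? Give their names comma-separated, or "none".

No column in reviews has a REFERENCES clause.

none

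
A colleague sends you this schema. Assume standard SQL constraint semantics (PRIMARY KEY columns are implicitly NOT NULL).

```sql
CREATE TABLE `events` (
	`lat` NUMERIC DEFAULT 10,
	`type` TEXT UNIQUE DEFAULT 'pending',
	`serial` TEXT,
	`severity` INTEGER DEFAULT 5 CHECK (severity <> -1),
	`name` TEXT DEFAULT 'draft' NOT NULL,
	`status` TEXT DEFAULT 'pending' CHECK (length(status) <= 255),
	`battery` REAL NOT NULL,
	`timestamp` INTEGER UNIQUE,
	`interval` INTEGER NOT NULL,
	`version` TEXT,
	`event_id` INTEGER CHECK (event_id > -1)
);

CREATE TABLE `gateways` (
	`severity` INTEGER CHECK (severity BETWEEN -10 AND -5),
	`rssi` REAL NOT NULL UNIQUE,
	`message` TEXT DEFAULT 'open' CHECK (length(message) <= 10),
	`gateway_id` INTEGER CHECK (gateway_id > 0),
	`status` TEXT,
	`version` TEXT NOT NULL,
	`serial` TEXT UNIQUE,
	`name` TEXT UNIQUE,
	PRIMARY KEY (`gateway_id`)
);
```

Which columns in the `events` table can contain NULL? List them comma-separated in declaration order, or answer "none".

- lat: DEFAULT only fills an omitted column; an explicit NULL is still allowed → nullable.
- type: UNIQUE does not imply NOT NULL → nullable.
- serial: no NOT NULL constraint applies → nullable.
- severity: CHECK does not forbid NULL (a CHECK constraint passes when its expression is NULL) → nullable.
- name: declared NOT NULL → not nullable.
- status: CHECK does not forbid NULL (a CHECK constraint passes when its expression is NULL) → nullable.
- battery: declared NOT NULL → not nullable.
- timestamp: UNIQUE does not imply NOT NULL → nullable.
- interval: declared NOT NULL → not nullable.
- version: no NOT NULL constraint applies → nullable.
- event_id: CHECK does not forbid NULL (a CHECK constraint passes when its expression is NULL) → nullable.

lat, type, serial, severity, status, timestamp, version, event_id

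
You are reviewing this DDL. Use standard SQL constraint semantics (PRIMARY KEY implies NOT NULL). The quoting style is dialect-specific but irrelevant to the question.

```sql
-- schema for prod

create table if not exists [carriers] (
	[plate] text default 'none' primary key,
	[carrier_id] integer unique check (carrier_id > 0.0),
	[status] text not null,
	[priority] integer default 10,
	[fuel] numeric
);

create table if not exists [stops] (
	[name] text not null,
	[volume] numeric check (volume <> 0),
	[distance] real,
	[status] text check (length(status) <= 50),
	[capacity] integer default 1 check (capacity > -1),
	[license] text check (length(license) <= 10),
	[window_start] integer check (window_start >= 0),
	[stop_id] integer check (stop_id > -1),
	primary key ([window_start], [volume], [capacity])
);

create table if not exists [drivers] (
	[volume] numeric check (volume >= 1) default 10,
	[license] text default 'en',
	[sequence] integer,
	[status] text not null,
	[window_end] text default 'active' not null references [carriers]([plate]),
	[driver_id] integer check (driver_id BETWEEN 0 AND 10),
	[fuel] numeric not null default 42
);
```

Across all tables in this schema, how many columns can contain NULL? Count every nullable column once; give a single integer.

11

carriers: 3 nullable (carrier_id, priority, fuel — PK (plate) and explicit NOT NULL columns excluded).
stops: 4 nullable (distance, status, license, stop_id — PK (window_start, volume, capacity) and explicit NOT NULL columns excluded).
drivers: 4 nullable (volume, license, sequence, driver_id — PK none and explicit NOT NULL columns excluded).
Total: 3 + 4 + 4 = 11.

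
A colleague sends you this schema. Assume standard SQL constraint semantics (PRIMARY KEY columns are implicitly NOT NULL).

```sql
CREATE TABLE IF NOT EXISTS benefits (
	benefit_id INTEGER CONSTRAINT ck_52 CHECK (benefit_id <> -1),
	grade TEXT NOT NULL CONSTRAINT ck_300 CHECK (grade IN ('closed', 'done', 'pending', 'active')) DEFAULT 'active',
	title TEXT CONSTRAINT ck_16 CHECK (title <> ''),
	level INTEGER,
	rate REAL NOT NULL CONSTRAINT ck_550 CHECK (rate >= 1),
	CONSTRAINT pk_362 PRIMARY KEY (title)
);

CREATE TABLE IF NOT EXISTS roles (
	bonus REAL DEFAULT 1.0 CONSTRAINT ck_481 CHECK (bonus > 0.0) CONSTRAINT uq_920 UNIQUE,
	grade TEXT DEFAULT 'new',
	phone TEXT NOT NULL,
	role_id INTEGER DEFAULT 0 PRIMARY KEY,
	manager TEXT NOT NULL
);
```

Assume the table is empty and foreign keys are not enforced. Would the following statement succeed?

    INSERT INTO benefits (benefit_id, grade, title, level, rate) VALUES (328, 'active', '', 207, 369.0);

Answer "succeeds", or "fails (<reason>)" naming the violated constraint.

fails (CHECK on title)

The value '' for title violates CHECK (title <> '').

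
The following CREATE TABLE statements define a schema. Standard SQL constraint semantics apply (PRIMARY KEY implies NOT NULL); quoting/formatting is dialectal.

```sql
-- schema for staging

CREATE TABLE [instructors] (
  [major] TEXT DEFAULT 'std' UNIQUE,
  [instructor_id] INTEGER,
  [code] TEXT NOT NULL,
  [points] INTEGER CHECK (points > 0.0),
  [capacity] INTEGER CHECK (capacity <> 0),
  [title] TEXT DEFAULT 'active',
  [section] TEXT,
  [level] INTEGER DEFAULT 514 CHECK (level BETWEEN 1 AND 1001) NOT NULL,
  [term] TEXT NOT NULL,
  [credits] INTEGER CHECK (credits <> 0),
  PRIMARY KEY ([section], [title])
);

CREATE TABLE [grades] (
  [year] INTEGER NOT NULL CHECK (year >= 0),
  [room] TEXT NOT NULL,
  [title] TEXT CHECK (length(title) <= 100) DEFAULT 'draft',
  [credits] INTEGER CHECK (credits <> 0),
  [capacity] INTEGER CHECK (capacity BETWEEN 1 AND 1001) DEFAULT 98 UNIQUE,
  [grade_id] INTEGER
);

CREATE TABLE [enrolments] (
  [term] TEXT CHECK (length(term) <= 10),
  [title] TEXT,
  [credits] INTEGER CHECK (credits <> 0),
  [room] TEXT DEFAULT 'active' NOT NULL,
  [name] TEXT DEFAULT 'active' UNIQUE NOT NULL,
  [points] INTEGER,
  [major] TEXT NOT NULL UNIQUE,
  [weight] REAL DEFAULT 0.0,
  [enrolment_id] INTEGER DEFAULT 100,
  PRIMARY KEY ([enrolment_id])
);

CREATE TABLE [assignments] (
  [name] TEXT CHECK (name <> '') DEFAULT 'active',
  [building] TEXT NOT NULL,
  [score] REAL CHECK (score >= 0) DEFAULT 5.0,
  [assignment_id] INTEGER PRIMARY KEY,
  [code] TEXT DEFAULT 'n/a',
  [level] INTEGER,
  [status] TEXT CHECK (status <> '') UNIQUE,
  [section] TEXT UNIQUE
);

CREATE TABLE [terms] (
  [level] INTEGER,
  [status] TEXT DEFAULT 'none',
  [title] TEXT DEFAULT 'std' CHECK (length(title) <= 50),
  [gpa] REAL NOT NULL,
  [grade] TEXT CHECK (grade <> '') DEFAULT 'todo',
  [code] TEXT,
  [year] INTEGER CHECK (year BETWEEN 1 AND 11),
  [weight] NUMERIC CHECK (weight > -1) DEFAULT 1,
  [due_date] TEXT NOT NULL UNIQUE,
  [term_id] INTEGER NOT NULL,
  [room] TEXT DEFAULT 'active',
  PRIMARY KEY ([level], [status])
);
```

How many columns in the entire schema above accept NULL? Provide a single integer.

instructors: 5 nullable (major, instructor_id, points, capacity, credits — PK (section, title) and explicit NOT NULL columns excluded).
grades: 4 nullable (title, credits, capacity, grade_id — PK none and explicit NOT NULL columns excluded).
enrolments: 5 nullable (term, title, credits, points, weight — PK (enrolment_id) and explicit NOT NULL columns excluded).
assignments: 6 nullable (name, score, code, level, status, section — PK (assignment_id) and explicit NOT NULL columns excluded).
terms: 6 nullable (title, grade, code, year, weight, room — PK (level, status) and explicit NOT NULL columns excluded).
Total: 5 + 4 + 5 + 6 + 6 = 26.

26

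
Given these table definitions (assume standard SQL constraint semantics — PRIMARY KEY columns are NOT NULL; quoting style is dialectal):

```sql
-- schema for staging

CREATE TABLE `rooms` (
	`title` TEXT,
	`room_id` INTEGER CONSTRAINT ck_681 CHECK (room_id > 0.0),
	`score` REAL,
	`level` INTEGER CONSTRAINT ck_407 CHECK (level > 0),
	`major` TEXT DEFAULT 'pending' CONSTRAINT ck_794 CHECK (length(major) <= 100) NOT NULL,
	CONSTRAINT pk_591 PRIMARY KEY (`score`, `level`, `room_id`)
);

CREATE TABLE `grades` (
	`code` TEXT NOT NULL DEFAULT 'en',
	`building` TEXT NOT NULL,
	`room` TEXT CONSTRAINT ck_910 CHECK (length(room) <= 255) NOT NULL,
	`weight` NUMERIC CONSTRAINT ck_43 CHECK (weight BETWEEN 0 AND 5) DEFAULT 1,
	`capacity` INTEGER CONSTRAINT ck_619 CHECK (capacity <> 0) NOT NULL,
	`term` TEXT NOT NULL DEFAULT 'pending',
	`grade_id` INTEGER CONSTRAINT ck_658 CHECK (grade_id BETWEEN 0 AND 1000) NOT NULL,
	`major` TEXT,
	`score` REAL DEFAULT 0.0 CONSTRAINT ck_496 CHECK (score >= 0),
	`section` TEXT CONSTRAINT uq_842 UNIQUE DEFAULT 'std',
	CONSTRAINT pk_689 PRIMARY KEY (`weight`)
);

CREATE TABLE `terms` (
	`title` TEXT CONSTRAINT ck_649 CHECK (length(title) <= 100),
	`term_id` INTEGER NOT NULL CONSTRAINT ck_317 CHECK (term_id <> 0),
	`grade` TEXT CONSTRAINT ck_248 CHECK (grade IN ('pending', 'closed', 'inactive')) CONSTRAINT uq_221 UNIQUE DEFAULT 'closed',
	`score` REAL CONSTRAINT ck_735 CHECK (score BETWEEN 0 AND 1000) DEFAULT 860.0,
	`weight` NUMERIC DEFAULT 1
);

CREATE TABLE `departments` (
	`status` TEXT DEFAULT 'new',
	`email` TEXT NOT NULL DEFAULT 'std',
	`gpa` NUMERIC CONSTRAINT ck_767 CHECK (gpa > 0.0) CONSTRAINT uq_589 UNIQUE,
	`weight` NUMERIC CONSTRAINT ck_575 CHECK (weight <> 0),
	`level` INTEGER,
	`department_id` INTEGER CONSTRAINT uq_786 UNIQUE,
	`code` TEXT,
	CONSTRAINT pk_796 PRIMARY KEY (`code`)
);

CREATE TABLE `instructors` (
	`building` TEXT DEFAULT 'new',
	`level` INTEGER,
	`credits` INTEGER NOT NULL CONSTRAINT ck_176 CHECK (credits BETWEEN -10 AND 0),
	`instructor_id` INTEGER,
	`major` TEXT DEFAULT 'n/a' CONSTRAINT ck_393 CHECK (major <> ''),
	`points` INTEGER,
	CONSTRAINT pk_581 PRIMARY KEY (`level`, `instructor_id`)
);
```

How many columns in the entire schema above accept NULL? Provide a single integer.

16

rooms: 1 nullable (title — PK (score, level, room_id) and explicit NOT NULL columns excluded).
grades: 3 nullable (major, score, section — PK (weight) and explicit NOT NULL columns excluded).
terms: 4 nullable (title, grade, score, weight — PK none and explicit NOT NULL columns excluded).
departments: 5 nullable (status, gpa, weight, level, department_id — PK (code) and explicit NOT NULL columns excluded).
instructors: 3 nullable (building, major, points — PK (level, instructor_id) and explicit NOT NULL columns excluded).
Total: 1 + 3 + 4 + 5 + 3 = 16.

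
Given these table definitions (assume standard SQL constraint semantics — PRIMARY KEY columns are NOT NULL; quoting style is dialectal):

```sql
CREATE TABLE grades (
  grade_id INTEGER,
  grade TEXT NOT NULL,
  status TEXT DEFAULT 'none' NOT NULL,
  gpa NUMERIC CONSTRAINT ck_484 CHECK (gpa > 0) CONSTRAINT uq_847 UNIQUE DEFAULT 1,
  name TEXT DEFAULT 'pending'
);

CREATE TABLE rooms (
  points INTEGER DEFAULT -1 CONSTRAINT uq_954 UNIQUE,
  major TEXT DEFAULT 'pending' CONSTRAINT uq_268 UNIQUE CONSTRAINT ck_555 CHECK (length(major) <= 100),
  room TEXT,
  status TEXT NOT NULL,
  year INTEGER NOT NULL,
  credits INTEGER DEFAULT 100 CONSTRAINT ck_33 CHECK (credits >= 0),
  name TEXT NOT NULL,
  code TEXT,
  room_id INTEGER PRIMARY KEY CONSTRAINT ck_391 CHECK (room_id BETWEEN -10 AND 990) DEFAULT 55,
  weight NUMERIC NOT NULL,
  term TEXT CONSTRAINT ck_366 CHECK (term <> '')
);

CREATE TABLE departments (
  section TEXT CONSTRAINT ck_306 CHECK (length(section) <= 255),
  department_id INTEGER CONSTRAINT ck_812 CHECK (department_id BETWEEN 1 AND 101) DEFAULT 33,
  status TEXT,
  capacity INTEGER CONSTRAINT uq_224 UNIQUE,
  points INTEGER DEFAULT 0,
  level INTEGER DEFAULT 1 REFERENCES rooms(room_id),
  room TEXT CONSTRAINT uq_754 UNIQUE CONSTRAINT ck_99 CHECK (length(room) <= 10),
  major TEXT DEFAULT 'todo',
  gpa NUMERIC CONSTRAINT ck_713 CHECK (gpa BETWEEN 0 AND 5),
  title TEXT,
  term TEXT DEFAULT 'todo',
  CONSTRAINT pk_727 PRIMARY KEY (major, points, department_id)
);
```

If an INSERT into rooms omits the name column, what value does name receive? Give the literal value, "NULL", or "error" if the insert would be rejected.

name has no DEFAULT clause.
Omitting it would insert NULL, but it is declared NOT NULL, so the INSERT fails.

error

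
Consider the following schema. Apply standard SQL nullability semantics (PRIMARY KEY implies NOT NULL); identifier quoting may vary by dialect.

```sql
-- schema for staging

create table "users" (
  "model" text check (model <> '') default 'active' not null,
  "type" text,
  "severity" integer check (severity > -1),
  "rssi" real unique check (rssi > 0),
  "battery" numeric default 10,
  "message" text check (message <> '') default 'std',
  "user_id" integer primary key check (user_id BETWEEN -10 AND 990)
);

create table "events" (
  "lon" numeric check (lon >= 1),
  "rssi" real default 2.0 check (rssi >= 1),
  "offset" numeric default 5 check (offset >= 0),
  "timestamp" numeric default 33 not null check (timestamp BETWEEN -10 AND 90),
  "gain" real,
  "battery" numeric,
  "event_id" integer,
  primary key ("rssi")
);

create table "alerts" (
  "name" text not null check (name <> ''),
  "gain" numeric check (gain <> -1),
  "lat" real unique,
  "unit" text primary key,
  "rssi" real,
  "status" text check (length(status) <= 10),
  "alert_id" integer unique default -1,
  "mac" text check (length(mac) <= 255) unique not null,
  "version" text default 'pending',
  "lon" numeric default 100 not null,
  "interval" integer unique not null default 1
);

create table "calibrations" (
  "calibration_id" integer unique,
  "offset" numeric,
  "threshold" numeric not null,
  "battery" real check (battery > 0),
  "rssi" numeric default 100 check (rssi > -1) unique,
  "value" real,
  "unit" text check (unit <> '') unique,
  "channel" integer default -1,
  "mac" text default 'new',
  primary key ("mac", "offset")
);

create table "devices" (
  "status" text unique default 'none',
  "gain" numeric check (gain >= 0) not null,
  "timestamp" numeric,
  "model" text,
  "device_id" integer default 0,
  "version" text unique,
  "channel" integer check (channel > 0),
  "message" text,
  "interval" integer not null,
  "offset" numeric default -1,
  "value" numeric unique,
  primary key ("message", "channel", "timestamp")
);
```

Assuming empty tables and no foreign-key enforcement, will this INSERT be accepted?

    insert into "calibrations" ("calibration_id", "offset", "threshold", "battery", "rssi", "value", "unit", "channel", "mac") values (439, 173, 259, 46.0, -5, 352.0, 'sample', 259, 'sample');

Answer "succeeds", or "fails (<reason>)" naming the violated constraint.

fails (CHECK on rssi)

The value -5 for rssi violates CHECK (rssi > -1).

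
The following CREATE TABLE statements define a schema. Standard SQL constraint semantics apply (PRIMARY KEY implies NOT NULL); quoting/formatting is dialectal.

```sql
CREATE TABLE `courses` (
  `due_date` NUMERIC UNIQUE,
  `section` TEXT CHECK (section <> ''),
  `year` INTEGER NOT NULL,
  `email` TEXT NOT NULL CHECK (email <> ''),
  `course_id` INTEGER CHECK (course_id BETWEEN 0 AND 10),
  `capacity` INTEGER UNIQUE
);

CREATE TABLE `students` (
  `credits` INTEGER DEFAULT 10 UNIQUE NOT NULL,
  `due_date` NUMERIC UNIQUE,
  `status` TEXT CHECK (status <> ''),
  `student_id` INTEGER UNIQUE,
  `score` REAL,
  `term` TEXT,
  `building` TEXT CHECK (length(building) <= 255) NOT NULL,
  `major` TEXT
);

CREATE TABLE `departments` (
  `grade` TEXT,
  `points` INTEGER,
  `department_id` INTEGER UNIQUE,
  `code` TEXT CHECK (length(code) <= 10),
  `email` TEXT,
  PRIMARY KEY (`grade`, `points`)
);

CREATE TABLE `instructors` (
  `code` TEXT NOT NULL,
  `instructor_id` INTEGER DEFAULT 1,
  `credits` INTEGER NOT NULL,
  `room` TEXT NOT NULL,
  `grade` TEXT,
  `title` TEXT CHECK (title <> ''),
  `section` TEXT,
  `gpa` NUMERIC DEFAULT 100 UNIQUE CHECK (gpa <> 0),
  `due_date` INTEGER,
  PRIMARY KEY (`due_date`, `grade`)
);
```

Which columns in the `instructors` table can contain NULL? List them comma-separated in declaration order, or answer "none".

- code: declared NOT NULL → not nullable.
- instructor_id: DEFAULT only fills an omitted column; an explicit NULL is still allowed → nullable.
- credits: declared NOT NULL → not nullable.
- room: declared NOT NULL → not nullable.
- grade: part of the PRIMARY KEY, which implies NOT NULL → not nullable.
- title: CHECK does not forbid NULL (a CHECK constraint passes when its expression is NULL) → nullable.
- section: no NOT NULL constraint applies → nullable.
- gpa: CHECK does not forbid NULL (a CHECK constraint passes when its expression is NULL) → nullable.
- due_date: part of the PRIMARY KEY, which implies NOT NULL → not nullable.

instructor_id, title, section, gpa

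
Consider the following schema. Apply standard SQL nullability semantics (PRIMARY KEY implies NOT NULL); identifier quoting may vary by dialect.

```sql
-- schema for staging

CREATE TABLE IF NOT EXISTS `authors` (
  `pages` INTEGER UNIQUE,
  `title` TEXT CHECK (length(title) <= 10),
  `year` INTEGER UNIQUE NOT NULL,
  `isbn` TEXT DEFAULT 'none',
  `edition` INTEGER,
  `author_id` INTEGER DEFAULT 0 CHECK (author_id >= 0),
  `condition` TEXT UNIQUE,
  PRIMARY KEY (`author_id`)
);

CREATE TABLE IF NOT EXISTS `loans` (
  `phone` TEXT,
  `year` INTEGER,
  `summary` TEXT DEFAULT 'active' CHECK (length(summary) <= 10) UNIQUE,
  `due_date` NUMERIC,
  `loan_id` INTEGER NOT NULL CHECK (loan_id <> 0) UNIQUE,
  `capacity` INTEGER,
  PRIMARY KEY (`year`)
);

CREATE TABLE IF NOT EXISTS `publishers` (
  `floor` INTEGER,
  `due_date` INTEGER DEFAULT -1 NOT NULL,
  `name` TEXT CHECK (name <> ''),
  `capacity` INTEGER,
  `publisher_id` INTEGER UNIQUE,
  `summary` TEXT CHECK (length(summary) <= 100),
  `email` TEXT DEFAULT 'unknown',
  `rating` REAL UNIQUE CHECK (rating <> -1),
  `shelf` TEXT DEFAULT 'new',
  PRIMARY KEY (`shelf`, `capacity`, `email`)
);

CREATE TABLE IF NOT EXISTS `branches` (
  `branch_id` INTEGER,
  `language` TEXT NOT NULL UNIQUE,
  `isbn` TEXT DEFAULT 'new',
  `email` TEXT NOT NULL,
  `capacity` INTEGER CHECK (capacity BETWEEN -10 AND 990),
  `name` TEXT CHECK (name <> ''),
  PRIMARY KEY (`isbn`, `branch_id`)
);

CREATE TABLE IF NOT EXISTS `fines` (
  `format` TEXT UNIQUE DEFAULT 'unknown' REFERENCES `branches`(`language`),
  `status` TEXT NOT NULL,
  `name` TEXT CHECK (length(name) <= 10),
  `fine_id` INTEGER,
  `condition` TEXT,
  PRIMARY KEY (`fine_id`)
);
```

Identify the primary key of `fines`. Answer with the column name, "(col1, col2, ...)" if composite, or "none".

fine_id is declared PRIMARY KEY as a table-level PRIMARY KEY clause.

fine_id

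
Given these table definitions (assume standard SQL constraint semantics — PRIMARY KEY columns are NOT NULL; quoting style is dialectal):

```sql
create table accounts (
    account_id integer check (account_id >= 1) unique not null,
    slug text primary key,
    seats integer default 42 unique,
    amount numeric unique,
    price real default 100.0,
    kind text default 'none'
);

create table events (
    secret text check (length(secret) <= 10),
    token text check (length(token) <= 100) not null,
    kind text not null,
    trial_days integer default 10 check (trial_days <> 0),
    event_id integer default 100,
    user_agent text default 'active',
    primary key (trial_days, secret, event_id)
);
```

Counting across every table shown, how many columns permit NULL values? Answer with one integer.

accounts: 4 nullable (seats, amount, price, kind — PK (slug) and explicit NOT NULL columns excluded).
events: 1 nullable (user_agent — PK (trial_days, secret, event_id) and explicit NOT NULL columns excluded).
Total: 4 + 1 = 5.

5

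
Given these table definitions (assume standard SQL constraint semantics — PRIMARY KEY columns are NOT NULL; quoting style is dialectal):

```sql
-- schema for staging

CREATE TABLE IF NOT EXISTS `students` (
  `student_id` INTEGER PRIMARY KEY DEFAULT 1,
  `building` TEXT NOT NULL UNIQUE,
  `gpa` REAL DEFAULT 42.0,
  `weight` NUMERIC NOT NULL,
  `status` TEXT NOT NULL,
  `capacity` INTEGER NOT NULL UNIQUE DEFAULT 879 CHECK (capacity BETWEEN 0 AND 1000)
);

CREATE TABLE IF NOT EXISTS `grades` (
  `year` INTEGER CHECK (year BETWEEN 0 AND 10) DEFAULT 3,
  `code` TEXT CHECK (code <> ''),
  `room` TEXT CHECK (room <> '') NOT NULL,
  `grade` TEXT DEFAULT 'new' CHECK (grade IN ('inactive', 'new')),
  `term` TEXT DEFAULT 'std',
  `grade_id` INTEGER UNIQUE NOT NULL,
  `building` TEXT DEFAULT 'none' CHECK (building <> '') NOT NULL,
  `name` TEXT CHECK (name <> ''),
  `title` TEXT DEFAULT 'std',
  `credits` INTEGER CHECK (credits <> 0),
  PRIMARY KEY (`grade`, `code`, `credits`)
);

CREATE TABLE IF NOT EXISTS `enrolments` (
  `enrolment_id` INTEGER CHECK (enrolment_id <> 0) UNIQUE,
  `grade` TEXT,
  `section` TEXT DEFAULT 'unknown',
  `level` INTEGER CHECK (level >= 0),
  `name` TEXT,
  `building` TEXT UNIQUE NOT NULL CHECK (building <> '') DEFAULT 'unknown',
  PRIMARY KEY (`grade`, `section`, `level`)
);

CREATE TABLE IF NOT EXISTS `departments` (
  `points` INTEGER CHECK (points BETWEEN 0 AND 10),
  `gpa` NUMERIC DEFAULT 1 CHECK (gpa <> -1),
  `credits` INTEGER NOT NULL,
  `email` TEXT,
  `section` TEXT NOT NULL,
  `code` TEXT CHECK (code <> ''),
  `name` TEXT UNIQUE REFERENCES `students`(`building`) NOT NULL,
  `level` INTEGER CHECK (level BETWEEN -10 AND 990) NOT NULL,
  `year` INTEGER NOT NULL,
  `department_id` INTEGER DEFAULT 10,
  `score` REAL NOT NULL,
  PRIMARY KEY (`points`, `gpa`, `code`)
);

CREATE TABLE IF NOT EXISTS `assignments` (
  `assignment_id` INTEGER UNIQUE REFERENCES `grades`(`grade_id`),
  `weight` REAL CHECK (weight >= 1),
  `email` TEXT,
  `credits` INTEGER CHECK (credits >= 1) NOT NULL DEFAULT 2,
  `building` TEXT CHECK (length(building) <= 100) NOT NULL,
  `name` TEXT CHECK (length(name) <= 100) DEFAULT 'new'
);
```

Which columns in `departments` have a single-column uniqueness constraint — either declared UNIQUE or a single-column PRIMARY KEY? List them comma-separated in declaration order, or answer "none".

- points: part of a composite PRIMARY KEY — only the tuple is unique, not this column on its own.
- gpa: part of a composite PRIMARY KEY — only the tuple is unique, not this column on its own.
- credits: no UNIQUE or single-column PK constraint.
- email: no UNIQUE or single-column PK constraint.
- section: no UNIQUE or single-column PK constraint.
- code: part of a composite PRIMARY KEY — only the tuple is unique, not this column on its own.
- name: declared UNIQUE → unique.
- level: no UNIQUE or single-column PK constraint.
- year: no UNIQUE or single-column PK constraint.
- department_id: no UNIQUE or single-column PK constraint.
- score: no UNIQUE or single-column PK constraint.

name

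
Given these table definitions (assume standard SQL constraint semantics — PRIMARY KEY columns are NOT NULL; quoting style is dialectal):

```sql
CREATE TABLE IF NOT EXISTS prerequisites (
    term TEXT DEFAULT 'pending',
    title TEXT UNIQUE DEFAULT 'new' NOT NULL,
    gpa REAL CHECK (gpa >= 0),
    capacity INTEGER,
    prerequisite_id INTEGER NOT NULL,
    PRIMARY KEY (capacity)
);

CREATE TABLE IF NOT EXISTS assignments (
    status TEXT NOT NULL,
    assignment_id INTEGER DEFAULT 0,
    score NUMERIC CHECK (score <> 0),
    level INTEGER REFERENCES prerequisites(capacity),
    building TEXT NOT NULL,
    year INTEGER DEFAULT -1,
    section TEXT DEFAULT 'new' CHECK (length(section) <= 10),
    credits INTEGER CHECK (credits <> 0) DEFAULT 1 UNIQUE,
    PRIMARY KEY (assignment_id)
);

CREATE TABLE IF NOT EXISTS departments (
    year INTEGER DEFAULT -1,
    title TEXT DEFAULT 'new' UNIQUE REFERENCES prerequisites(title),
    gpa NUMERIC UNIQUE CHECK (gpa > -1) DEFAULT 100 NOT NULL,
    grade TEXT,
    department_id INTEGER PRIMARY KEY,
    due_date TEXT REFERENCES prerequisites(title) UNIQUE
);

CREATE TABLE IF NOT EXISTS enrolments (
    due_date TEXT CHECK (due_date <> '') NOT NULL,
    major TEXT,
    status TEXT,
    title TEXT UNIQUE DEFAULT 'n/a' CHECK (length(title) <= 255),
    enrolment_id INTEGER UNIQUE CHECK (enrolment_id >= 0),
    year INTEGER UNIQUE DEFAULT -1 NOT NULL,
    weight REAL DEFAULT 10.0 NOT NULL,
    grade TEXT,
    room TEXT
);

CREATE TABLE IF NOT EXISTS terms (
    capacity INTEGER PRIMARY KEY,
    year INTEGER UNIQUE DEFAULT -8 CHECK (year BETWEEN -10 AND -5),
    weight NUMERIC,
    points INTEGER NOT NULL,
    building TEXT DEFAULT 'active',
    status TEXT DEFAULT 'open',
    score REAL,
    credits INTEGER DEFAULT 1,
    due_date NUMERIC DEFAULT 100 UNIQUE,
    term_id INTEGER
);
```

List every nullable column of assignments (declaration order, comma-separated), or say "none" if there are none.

- status: declared NOT NULL → not nullable.
- assignment_id: part of the PRIMARY KEY, which implies NOT NULL → not nullable.
- score: CHECK does not forbid NULL (a CHECK constraint passes when its expression is NULL) → nullable.
- level: a foreign key column may be NULL unless separately constrained → nullable.
- building: declared NOT NULL → not nullable.
- year: DEFAULT only fills an omitted column; an explicit NULL is still allowed → nullable.
- section: CHECK does not forbid NULL (a CHECK constraint passes when its expression is NULL) → nullable.
- credits: CHECK does not forbid NULL (a CHECK constraint passes when its expression is NULL) → nullable.

score, level, year, section, credits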